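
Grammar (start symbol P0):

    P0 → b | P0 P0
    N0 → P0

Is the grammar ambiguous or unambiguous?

Ambiguous

Witness: b b b

Derivation 1: P0 ⇒ P0 P0 ⇒ b P0 ⇒ b P0 P0 ⇒ b b P0 ⇒ b b b
Derivation 2: P0 ⇒ P0 P0 ⇒ P0 P0 P0 ⇒ b P0 P0 ⇒ b b P0 ⇒ b b b

Two distinct leftmost derivations for the same string.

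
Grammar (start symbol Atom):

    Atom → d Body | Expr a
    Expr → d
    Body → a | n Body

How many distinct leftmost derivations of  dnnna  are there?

Parse trees for dnnna:
  [Atom d [Body n [Body n [Body n [Body a]]]]]

1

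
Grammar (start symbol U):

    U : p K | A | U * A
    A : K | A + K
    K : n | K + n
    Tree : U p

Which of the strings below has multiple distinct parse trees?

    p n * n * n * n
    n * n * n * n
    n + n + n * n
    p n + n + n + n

p n * n * n * n: 1 tree
n * n * n * n: 1 tree
n + n + n * n: 4 trees
p n + n + n + n: 1 tree

n + n + n * n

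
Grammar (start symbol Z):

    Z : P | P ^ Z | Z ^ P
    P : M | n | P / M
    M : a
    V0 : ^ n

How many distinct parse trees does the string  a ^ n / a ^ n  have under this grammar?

4

Parse trees for a ^ n / a ^ n:
  [Z [P [M a]] ^ [Z [P [P n] / [M a]] ^ [Z [P n]]]]
  [Z [P [M a]] ^ [Z [Z [P [P n] / [M a]]] ^ [P n]]]
  [Z [Z [P [M a]] ^ [Z [P [P n] / [M a]]]] ^ [P n]]
  [Z [Z [Z [P [M a]]] ^ [P [P n] / [M a]]] ^ [P n]]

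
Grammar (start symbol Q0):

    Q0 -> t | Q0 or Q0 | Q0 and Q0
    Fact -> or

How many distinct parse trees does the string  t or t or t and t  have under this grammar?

5

Parse trees for t or t or t and t:
  [Q0 [Q0 t] or [Q0 [Q0 t] or [Q0 [Q0 t] and [Q0 t]]]]
  [Q0 [Q0 t] or [Q0 [Q0 [Q0 t] or [Q0 t]] and [Q0 t]]]
  [Q0 [Q0 [Q0 t] or [Q0 t]] or [Q0 [Q0 t] and [Q0 t]]]
  [Q0 [Q0 [Q0 t] or [Q0 [Q0 t] or [Q0 t]]] and [Q0 t]]
  [Q0 [Q0 [Q0 [Q0 t] or [Q0 t]] or [Q0 t]] and [Q0 t]]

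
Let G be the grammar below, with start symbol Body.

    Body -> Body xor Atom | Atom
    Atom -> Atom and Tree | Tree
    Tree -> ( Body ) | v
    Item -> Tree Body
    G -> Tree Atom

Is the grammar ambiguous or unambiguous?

Only Body, Atom, Tree are reachable from Body; ignoring the rest: This is a standard precedence ladder (Body over Atom over Tree), with each level left-recursive on its own operator ('xor' at Body, 'and' at Atom). That structure is LR(1), hence unambiguous.

Unambiguous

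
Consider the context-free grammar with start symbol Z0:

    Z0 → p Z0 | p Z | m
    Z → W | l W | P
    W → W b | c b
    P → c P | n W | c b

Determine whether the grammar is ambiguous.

Ambiguous

Witness: p c b

Derivation 1: Z0 ⇒ p Z ⇒ p W ⇒ p c b
Derivation 2: Z0 ⇒ p Z ⇒ p P ⇒ p c b

Two distinct leftmost derivations for the same string.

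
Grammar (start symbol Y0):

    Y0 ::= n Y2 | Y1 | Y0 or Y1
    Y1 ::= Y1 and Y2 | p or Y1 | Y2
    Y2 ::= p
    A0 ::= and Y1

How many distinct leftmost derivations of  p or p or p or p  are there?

Parse trees for p or p or p or p:
  [Y0 [Y1 p or [Y1 p or [Y1 p or [Y1 [Y2 p]]]]]]
  [Y0 [Y0 [Y1 [Y2 p]]] or [Y1 p or [Y1 p or [Y1 [Y2 p]]]]]
  [Y0 [Y0 [Y1 p or [Y1 [Y2 p]]]] or [Y1 p or [Y1 [Y2 p]]]]
  [Y0 [Y0 [Y0 [Y1 [Y2 p]]] or [Y1 [Y2 p]]] or [Y1 p or [Y1 [Y2 p]]]]
  [Y0 [Y0 [Y1 p or [Y1 p or [Y1 [Y2 p]]]]] or [Y1 [Y2 p]]]
  [Y0 [Y0 [Y0 [Y1 [Y2 p]]] or [Y1 p or [Y1 [Y2 p]]]] or [Y1 [Y2 p]]]
  [Y0 [Y0 [Y0 [Y1 p or [Y1 [Y2 p]]]] or [Y1 [Y2 p]]] or [Y1 [Y2 p]]]
  [Y0 [Y0 [Y0 [Y0 [Y1 [Y2 p]]] or [Y1 [Y2 p]]] or [Y1 [Y2 p]]] or [Y1 [Y2 p]]]

8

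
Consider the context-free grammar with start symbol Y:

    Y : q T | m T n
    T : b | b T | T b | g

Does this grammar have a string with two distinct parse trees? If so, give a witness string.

Witness: q b b

Derivation 1: Y ⇒ q T ⇒ q b T ⇒ q b b
Derivation 2: Y ⇒ q T ⇒ q T b ⇒ q b b

Two distinct leftmost derivations for the same string.

Ambiguous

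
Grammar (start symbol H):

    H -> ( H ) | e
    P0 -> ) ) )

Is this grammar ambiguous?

Unambiguous

(P0 is unreachable from H, so its rules don't affect L(H).) L(H) is { openⁿ atom closeⁿ : n ≥ 0 }. The bracket depth fixes n, and the derivation is forced at every step.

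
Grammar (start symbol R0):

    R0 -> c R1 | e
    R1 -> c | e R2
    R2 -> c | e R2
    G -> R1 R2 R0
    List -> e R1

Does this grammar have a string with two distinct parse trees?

Unambiguous

(G, List are unreachable from R0, so their rules don't affect L(R0).) The reachable rules are right-linear with at most one rule per (nonterminal, next-terminal) pair. Each input token forces the next rule, so parsing is deterministic.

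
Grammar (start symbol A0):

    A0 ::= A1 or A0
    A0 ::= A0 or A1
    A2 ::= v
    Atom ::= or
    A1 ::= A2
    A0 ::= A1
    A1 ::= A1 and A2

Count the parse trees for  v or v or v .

Parse trees for v or v or v:
  [A0 [A1 [A2 v]] or [A0 [A1 [A2 v]] or [A0 [A1 [A2 v]]]]]
  [A0 [A1 [A2 v]] or [A0 [A0 [A1 [A2 v]]] or [A1 [A2 v]]]]
  [A0 [A0 [A1 [A2 v]] or [A0 [A1 [A2 v]]]] or [A1 [A2 v]]]
  [A0 [A0 [A0 [A1 [A2 v]]] or [A1 [A2 v]]] or [A1 [A2 v]]]

4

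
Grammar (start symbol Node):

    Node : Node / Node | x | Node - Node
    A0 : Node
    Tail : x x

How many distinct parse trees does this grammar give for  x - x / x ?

2

Parse trees for x - x / x:
  [Node [Node [Node x] - [Node x]] / [Node x]]
  [Node [Node x] - [Node [Node x] / [Node x]]]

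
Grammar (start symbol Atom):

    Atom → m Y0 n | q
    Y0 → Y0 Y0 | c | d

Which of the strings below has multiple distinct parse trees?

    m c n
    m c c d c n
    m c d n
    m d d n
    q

m c n: 1 tree
m c c d c n: 5 trees
m c d n: 1 tree
m d d n: 1 tree
q: 1 tree

m c c d c n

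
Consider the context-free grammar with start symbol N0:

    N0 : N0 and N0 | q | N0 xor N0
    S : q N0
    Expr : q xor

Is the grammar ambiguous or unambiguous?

Ambiguous

Witness: q and q and q

Derivation 1: N0 ⇒ N0 and N0 ⇒ N0 and N0 and N0 ⇒ q and N0 and N0 ⇒ q and q and N0 ⇒ q and q and q
Derivation 2: N0 ⇒ N0 and N0 ⇒ q and N0 ⇒ q and N0 and N0 ⇒ q and q and N0 ⇒ q and q and q

Two distinct leftmost derivations for the same string.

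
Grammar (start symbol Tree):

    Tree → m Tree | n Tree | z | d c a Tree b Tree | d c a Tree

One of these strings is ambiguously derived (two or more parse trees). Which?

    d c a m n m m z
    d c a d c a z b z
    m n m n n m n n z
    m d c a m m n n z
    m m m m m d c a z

d c a d c a z b z

d c a m n m m z: 1 tree
d c a d c a z b z: 2 trees
m n m n n m n n z: 1 tree
m d c a m m n n z: 1 tree
m m m m m d c a z: 1 tree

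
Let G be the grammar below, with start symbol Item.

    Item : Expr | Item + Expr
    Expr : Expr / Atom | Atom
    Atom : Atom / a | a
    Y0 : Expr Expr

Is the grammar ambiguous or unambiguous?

Witness: a / a

Derivation 1: Item ⇒ Expr ⇒ Expr / Atom ⇒ Atom / Atom ⇒ a / Atom ⇒ a / a
Derivation 2: Item ⇒ Expr ⇒ Atom ⇒ Atom / a ⇒ a / a

Two distinct leftmost derivations for the same string.

Ambiguous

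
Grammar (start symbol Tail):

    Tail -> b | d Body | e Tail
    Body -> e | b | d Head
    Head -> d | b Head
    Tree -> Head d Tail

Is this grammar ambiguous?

Only Tail, Body, Head are reachable from Tail; ignoring the rest: Restricted to the reachable nonterminals, every rule has the form A → t or A → t B, and no two rules for the same A share a first terminal. The grammar encodes a DFA — one run per string.

Unambiguous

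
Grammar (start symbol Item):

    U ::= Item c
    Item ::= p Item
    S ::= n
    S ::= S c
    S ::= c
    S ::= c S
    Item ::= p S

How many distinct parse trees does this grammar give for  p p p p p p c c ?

2

Parse trees for p p p p p p c c:
  [Item p [Item p [Item p [Item p [Item p [Item p [S [S c] c]]]]]]]
  [Item p [Item p [Item p [Item p [Item p [Item p [S c [S c]]]]]]]]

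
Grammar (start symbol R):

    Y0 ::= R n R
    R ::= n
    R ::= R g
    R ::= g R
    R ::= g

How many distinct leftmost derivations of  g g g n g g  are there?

10

Parse trees for g g g n g g (showing first 6 of 10):
  [R [R [R g [R g [R g [R n]]]] g] g]
  [R [R g [R [R g [R g [R n]]] g]] g]
  [R [R g [R g [R [R g [R n]] g]]] g]
  [R [R g [R g [R g [R [R n] g]]]] g]
  [R g [R [R [R g [R g [R n]]] g] g]]
  [R g [R [R g [R [R g [R n]] g]] g]]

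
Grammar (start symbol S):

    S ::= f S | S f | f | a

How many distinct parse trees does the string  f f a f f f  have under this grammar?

Parse trees for f f a f f f (showing first 6 of 10):
  [S f [S f [S [S [S [S a] f] f] f]]]
  [S f [S [S f [S [S [S a] f] f]] f]]
  [S f [S [S [S f [S [S a] f]] f] f]]
  [S f [S [S [S [S f [S a]] f] f] f]]
  [S [S f [S f [S [S [S a] f] f]]] f]
  [S [S f [S [S f [S [S a] f]] f]] f]

10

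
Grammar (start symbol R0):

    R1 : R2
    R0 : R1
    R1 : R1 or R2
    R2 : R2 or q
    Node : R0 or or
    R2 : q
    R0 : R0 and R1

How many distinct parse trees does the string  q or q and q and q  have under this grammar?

Parse trees for q or q and q and q:
  [R0 [R0 [R0 [R1 [R2 [R2 q] or q]]] and [R1 [R2 q]]] and [R1 [R2 q]]]
  [R0 [R0 [R0 [R1 [R1 [R2 q]] or [R2 q]]] and [R1 [R2 q]]] and [R1 [R2 q]]]

2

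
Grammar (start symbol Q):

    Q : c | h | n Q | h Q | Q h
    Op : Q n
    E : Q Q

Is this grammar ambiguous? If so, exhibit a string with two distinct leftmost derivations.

Witness: h h

Derivation 1: Q ⇒ h Q ⇒ h h
Derivation 2: Q ⇒ Q h ⇒ h h

Two distinct leftmost derivations for the same string.

Ambiguous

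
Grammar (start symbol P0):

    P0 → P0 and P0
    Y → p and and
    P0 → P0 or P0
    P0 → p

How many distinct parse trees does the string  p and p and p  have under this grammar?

2

Parse trees for p and p and p:
  [P0 [P0 p] and [P0 [P0 p] and [P0 p]]]
  [P0 [P0 [P0 p] and [P0 p]] and [P0 p]]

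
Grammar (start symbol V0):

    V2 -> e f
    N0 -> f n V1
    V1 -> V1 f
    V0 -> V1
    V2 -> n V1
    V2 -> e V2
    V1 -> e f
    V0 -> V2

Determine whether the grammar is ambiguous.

Witness: e f

Derivation 1: V0 ⇒ V1 ⇒ e f
Derivation 2: V0 ⇒ V2 ⇒ e f

Two distinct leftmost derivations for the same string.

Ambiguous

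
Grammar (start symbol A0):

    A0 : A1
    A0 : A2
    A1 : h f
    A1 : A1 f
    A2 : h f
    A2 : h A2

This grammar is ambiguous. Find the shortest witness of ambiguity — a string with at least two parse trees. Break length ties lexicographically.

h f

length 2: h f has 2 parse trees

Two derivations of h f:
  A0 ⇒ A1 ⇒ h f
  A0 ⇒ A2 ⇒ h f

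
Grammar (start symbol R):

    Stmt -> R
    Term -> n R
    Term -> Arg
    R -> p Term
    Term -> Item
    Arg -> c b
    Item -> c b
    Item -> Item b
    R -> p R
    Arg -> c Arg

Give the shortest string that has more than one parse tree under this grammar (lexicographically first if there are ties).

length 3: p c b has 2 parse trees

Two derivations of p c b:
  R ⇒ p Term ⇒ p Arg ⇒ p c b
  R ⇒ p Term ⇒ p Item ⇒ p c b

p c b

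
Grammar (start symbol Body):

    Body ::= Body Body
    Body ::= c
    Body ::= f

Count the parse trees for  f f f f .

Parse trees for f f f f:
  [Body [Body f] [Body [Body f] [Body [Body f] [Body f]]]]
  [Body [Body f] [Body [Body [Body f] [Body f]] [Body f]]]
  [Body [Body [Body f] [Body f]] [Body [Body f] [Body f]]]
  [Body [Body [Body f] [Body [Body f] [Body f]]] [Body f]]
  [Body [Body [Body [Body f] [Body f]] [Body f]] [Body f]]

5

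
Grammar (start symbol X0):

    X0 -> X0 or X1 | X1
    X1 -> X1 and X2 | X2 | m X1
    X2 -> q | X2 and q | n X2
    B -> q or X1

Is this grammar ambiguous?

Ambiguous

Witness: q and q

Derivation 1: X0 ⇒ X1 ⇒ X1 and X2 ⇒ X2 and X2 ⇒ q and X2 ⇒ q and q
Derivation 2: X0 ⇒ X1 ⇒ X2 ⇒ X2 and q ⇒ q and q

Two distinct leftmost derivations for the same string.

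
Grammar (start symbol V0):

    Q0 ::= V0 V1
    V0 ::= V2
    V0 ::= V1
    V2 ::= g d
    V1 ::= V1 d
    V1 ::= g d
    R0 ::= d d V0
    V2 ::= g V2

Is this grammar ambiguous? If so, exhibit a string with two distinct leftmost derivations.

Witness: g d

Derivation 1: V0 ⇒ V2 ⇒ g d
Derivation 2: V0 ⇒ V1 ⇒ g d

Two distinct leftmost derivations for the same string.

Ambiguous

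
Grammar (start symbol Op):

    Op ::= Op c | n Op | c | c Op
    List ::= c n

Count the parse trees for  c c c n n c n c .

Parse trees for c c c n n c n c:
  [Op c [Op c [Op c [Op n [Op n [Op c [Op n [Op c]]]]]]]]

1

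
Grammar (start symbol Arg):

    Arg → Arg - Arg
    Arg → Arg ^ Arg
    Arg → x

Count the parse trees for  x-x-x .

2

Parse trees for x-x-x:
  [Arg [Arg x] - [Arg [Arg x] - [Arg x]]]
  [Arg [Arg [Arg x] - [Arg x]] - [Arg x]]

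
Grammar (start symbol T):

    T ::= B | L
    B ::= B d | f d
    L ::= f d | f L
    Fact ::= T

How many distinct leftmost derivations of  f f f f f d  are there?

Parse trees for f f f f f d:
  [T [L f [L f [L f [L f [L f d]]]]]]

1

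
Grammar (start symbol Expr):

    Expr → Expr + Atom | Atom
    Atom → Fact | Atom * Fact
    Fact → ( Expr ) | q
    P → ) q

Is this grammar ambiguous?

Unambiguous

Only Expr, Atom, Fact are reachable from Expr; ignoring the rest: Expr → Expr + Atom | Atom  ;  Atom → Atom * Fact | Fact  — a left-associative chain with Fact at the bottom. Each string factors uniquely by precedence.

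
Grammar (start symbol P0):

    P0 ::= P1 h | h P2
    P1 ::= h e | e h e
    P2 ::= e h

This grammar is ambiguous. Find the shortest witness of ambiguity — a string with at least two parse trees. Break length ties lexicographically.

h e h

length 3: h e h has 2 parse trees

Two derivations of h e h:
  P0 ⇒ P1 h ⇒ h e h
  P0 ⇒ h P2 ⇒ h e h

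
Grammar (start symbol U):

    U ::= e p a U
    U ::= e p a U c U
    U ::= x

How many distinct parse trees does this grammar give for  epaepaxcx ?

2

Parse trees for epaepaxcx:
  [U e p a [U e p a [U x] c [U x]]]
  [U e p a [U e p a [U x]] c [U x]]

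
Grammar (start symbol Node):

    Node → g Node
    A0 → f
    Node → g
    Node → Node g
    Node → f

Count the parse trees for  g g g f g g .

10

Parse trees for g g g f g g (showing first 6 of 10):
  [Node g [Node g [Node g [Node [Node [Node f] g] g]]]]
  [Node g [Node g [Node [Node g [Node [Node f] g]] g]]]
  [Node g [Node g [Node [Node [Node g [Node f]] g] g]]]
  [Node g [Node [Node g [Node g [Node [Node f] g]]] g]]
  [Node g [Node [Node g [Node [Node g [Node f]] g]] g]]
  [Node g [Node [Node [Node g [Node g [Node f]]] g] g]]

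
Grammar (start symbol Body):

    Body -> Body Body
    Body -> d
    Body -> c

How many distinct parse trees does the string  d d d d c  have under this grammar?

Parse trees for d d d d c (showing first 6 of 14):
  [Body [Body d] [Body [Body d] [Body [Body d] [Body [Body d] [Body c]]]]]
  [Body [Body d] [Body [Body d] [Body [Body [Body d] [Body d]] [Body c]]]]
  [Body [Body d] [Body [Body [Body d] [Body d]] [Body [Body d] [Body c]]]]
  [Body [Body d] [Body [Body [Body d] [Body [Body d] [Body d]]] [Body c]]]
  [Body [Body d] [Body [Body [Body [Body d] [Body d]] [Body d]] [Body c]]]
  [Body [Body [Body d] [Body d]] [Body [Body d] [Body [Body d] [Body c]]]]

14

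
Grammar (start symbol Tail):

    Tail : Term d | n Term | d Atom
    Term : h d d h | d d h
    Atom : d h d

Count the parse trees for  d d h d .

2

Parse trees for d d h d:
  [Tail [Term d d h] d]
  [Tail d [Atom d h d]]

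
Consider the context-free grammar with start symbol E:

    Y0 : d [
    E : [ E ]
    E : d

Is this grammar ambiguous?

(Y0 is unreachable from E, so its rules don't affect L(E).) L(E) is { openⁿ atom closeⁿ : n ≥ 0 }. The bracket depth fixes n, and the derivation is forced at every step.

Unambiguous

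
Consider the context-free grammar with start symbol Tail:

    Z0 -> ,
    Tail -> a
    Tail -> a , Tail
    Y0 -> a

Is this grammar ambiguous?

Only Tail is reachable from Tail; ignoring the rest: Right-recursive list with a separator: after each atom, whether the separator follows determines the rule. One parse per string.

Unambiguous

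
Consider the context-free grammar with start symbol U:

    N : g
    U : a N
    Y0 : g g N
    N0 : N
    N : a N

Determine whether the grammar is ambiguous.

Unambiguous

Only U, N are reachable from U; ignoring the rest: Each reachable nonterminal has at most one production per leading terminal, and all productions are right-linear; the derivation is determined token-by-token.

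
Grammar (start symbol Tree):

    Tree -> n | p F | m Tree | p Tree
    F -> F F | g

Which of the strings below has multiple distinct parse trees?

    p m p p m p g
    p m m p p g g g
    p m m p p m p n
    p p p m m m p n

p m m p p g g g

p m p p m p g: 1 tree
p m m p p g g g: 2 trees
p m m p p m p n: 1 tree
p p p m m m p n: 1 tree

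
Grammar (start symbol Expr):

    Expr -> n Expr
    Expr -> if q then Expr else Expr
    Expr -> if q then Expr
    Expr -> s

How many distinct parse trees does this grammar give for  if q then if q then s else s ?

2

Parse trees for if q then if q then s else s:
  [Expr if q then [Expr if q then [Expr s]] else [Expr s]]
  [Expr if q then [Expr if q then [Expr s] else [Expr s]]]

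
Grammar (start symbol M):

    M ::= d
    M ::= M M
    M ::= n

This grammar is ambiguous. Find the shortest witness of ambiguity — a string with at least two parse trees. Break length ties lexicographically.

d d d

length 1: no string has ≥2 trees
length 2: no string has ≥2 trees
length 3: d d d has 2 parse trees

Two derivations of d d d:
  M ⇒ M M ⇒ d M ⇒ d M M ⇒ d d M ⇒ d d d
  M ⇒ M M ⇒ M M M ⇒ d M M ⇒ d d M ⇒ d d d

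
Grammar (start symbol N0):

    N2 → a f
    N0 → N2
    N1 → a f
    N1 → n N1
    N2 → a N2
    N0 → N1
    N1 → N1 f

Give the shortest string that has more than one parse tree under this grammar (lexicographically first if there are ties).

length 2: a f has 2 parse trees

Two derivations of a f:
  N0 ⇒ N2 ⇒ a f
  N0 ⇒ N1 ⇒ a f

a f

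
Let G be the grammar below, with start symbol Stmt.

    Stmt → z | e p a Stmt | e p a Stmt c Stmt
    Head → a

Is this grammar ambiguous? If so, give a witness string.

Ambiguous

Witness: e p a e p a z c z

Derivation 1: Stmt ⇒ e p a Stmt ⇒ e p a e p a Stmt c Stmt ⇒ e p a e p a z c Stmt ⇒ e p a e p a z c z
Derivation 2: Stmt ⇒ e p a Stmt c Stmt ⇒ e p a e p a Stmt c Stmt ⇒ e p a e p a z c Stmt ⇒ e p a e p a z c z

Two distinct leftmost derivations for the same string.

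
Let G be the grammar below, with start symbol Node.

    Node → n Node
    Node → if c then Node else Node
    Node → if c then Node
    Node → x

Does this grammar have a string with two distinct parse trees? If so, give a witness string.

Witness: if c then if c then x else x

Derivation 1: Node ⇒ if c then Node else Node ⇒ if c then if c then Node else Node ⇒ if c then if c then x else Node ⇒ if c then if c then x else x
Derivation 2: Node ⇒ if c then Node ⇒ if c then if c then Node else Node ⇒ if c then if c then x else Node ⇒ if c then if c then x else x

Two distinct leftmost derivations for the same string.

Ambiguous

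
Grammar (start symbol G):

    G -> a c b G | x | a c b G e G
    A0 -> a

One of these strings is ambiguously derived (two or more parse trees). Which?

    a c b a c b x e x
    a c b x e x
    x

a c b a c b x e x: 2 trees
a c b x e x: 1 tree
x: 1 tree

a c b a c b x e x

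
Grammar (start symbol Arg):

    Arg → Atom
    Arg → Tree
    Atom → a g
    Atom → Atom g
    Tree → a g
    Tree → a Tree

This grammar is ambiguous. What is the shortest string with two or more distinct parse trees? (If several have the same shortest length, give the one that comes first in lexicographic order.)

a g

length 2: a g has 2 parse trees

Two derivations of a g:
  Arg ⇒ Atom ⇒ a g
  Arg ⇒ Tree ⇒ a g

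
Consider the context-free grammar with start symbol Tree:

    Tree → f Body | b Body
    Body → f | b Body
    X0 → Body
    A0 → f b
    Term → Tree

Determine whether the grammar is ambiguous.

Only Tree, Body are reachable from Tree; ignoring the rest: The reachable rules are right-linear with at most one rule per (nonterminal, next-terminal) pair. Each input token forces the next rule, so parsing is deterministic.

Unambiguous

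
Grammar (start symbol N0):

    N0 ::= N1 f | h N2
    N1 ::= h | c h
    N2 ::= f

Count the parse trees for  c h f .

1

Parse trees for c h f:
  [N0 [N1 c h] f]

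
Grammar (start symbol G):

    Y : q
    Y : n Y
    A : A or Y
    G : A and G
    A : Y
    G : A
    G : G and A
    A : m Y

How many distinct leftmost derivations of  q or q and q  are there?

2

Parse trees for q or q and q:
  [G [A [A [Y q]] or [Y q]] and [G [A [Y q]]]]
  [G [G [A [A [Y q]] or [Y q]]] and [A [Y q]]]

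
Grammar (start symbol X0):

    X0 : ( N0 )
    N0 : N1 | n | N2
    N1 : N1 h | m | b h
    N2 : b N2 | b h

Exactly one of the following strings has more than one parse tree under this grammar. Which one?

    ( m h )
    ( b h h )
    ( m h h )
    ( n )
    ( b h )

( m h ): 1 tree
( b h h ): 1 tree
( m h h ): 1 tree
( n ): 1 tree
( b h ): 2 trees

( b h )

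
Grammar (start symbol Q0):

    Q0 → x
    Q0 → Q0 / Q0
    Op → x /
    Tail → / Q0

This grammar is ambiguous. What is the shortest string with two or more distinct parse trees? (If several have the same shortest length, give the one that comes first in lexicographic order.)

x / x / x

length 1: no string has ≥2 trees
length 3: no string has ≥2 trees
length 5: x / x / x has 2 parse trees

Two derivations of x / x / x:
  Q0 ⇒ Q0 / Q0 ⇒ x / Q0 ⇒ x / Q0 / Q0 ⇒ x / x / Q0 ⇒ x / x / x
  Q0 ⇒ Q0 / Q0 ⇒ Q0 / Q0 / Q0 ⇒ x / Q0 / Q0 ⇒ x / x / Q0 ⇒ x / x / x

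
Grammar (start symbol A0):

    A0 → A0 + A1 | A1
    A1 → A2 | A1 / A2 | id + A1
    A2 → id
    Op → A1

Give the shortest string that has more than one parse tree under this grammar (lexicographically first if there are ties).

length 1: no string has ≥2 trees
length 3: id + id has 2 parse trees

Two derivations of id + id:
  A0 ⇒ A0 + A1 ⇒ A1 + A1 ⇒ A2 + A1 ⇒ id + A1 ⇒ id + A2 ⇒ id + id
  A0 ⇒ A1 ⇒ id + A1 ⇒ id + A2 ⇒ id + id

id + id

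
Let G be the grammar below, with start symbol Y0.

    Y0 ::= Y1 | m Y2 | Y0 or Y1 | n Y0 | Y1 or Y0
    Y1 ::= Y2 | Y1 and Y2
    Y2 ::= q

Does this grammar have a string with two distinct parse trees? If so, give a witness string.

Witness: q or q

Derivation 1: Y0 ⇒ Y0 or Y1 ⇒ Y1 or Y1 ⇒ Y2 or Y1 ⇒ q or Y1 ⇒ q or Y2 ⇒ q or q
Derivation 2: Y0 ⇒ Y1 or Y0 ⇒ Y2 or Y0 ⇒ q or Y0 ⇒ q or Y1 ⇒ q or Y2 ⇒ q or q

Two distinct leftmost derivations for the same string.

Ambiguous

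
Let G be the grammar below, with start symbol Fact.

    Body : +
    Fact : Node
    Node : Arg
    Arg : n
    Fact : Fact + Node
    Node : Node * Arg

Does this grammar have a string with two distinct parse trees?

Unambiguous

(Body is unreachable from Fact, so its rules don't affect L(Fact).) The grammar is stratified — Fact handles '+' (left-recursive), Node handles '*', Arg atoms. Each operator has a fixed associativity and precedence level, so every string has one parse.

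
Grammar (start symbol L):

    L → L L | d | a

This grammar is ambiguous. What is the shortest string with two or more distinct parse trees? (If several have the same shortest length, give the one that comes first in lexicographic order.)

a a a

length 1: no string has ≥2 trees
length 2: no string has ≥2 trees
length 3: a a a has 2 parse trees

Two derivations of a a a:
  L ⇒ L L ⇒ L L L ⇒ a L L ⇒ a a L ⇒ a a a
  L ⇒ L L ⇒ a L ⇒ a L L ⇒ a a L ⇒ a a a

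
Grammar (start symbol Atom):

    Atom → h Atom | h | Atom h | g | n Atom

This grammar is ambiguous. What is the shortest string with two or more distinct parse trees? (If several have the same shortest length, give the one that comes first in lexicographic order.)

length 1: no string has ≥2 trees
length 2: h h has 2 parse trees

Two derivations of h h:
  Atom ⇒ h Atom ⇒ h h
  Atom ⇒ Atom h ⇒ h h

h h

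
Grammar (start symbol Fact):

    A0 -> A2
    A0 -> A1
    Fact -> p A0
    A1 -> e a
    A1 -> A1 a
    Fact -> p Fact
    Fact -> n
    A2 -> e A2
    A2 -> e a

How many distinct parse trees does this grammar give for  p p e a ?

2

Parse trees for p p e a:
  [Fact p [Fact p [A0 [A2 e a]]]]
  [Fact p [Fact p [A0 [A1 e a]]]]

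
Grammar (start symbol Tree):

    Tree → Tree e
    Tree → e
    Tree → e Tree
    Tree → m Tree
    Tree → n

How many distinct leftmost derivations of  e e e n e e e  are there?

20

Parse trees for e e e n e e e (showing first 6 of 20):
  [Tree [Tree [Tree [Tree e [Tree e [Tree e [Tree n]]]] e] e] e]
  [Tree [Tree [Tree e [Tree [Tree e [Tree e [Tree n]]] e]] e] e]
  [Tree [Tree [Tree e [Tree e [Tree [Tree e [Tree n]] e]]] e] e]
  [Tree [Tree [Tree e [Tree e [Tree e [Tree [Tree n] e]]]] e] e]
  [Tree [Tree e [Tree [Tree [Tree e [Tree e [Tree n]]] e] e]] e]
  [Tree [Tree e [Tree [Tree e [Tree [Tree e [Tree n]] e]] e]] e]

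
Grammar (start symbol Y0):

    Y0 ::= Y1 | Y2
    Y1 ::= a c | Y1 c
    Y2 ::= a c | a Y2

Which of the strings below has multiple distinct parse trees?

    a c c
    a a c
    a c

a c c: 1 tree
a a c: 1 tree
a c: 2 trees

a c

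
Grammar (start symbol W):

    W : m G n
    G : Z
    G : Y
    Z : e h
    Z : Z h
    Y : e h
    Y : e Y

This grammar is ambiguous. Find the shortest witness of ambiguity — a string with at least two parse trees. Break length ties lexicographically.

m e h n

length 4: m e h n has 2 parse trees

Two derivations of m e h n:
  W ⇒ m G n ⇒ m Z n ⇒ m e h n
  W ⇒ m G n ⇒ m Y n ⇒ m e h n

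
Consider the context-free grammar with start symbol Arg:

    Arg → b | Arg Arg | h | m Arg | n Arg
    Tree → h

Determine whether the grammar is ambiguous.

Ambiguous

Witness: b b b

Derivation 1: Arg ⇒ Arg Arg ⇒ b Arg ⇒ b Arg Arg ⇒ b b Arg ⇒ b b b
Derivation 2: Arg ⇒ Arg Arg ⇒ Arg Arg Arg ⇒ b Arg Arg ⇒ b b Arg ⇒ b b b

Two distinct leftmost derivations for the same string.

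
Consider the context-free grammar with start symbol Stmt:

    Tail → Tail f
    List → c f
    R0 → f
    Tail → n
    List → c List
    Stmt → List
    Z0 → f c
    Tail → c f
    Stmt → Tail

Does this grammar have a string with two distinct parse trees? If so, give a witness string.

Ambiguous

Witness: c f

Derivation 1: Stmt ⇒ List ⇒ c f
Derivation 2: Stmt ⇒ Tail ⇒ c f

Two distinct leftmost derivations for the same string.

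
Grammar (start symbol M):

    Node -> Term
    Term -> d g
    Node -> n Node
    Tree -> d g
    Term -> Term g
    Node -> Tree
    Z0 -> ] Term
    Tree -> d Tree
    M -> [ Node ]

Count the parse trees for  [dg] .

2

Parse trees for [dg]:
  [M [ [Node [Term d g]] ]]
  [M [ [Node [Tree d g]] ]]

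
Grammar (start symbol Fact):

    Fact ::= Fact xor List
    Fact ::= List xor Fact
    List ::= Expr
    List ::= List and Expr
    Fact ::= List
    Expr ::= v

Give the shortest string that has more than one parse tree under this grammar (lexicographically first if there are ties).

length 1: no string has ≥2 trees
length 3: v xor v has 2 parse trees

Two derivations of v xor v:
  Fact ⇒ Fact xor List ⇒ List xor List ⇒ Expr xor List ⇒ v xor List ⇒ v xor Expr ⇒ v xor v
  Fact ⇒ List xor Fact ⇒ Expr xor Fact ⇒ v xor Fact ⇒ v xor List ⇒ v xor Expr ⇒ v xor v

v xor v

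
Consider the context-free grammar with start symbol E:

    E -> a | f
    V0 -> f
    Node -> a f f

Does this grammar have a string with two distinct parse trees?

(V0, Node are unreachable from E, so their rules don't affect L(E).) Each reachable nonterminal has at most one production per leading terminal, and all productions are right-linear; the derivation is determined token-by-token.

Unambiguous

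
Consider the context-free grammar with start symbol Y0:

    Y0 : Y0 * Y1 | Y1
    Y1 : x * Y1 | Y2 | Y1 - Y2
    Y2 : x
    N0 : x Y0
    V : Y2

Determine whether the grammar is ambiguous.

Witness: x * x

Derivation 1: Y0 ⇒ Y0 * Y1 ⇒ Y1 * Y1 ⇒ Y2 * Y1 ⇒ x * Y1 ⇒ x * Y2 ⇒ x * x
Derivation 2: Y0 ⇒ Y1 ⇒ x * Y1 ⇒ x * Y2 ⇒ x * x

Two distinct leftmost derivations for the same string.

Ambiguous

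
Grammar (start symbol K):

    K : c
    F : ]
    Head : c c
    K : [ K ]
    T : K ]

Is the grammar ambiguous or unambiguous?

Unambiguous

(F, T, Head are unreachable from K, so their rules don't affect L(K).) Each string is a nest of matched brackets around a single atom. An opening bracket forces the recursive rule; an atom forces the base rule.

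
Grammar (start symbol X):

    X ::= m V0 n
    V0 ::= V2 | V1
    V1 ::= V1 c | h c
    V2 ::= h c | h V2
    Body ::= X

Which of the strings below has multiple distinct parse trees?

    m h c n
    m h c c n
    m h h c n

m h c n

m h c n: 2 trees
m h c c n: 1 tree
m h h c n: 1 tree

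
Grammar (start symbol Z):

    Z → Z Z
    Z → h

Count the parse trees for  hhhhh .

14

Parse trees for hhhhh (showing first 6 of 14):
  [Z [Z h] [Z [Z h] [Z [Z h] [Z [Z h] [Z h]]]]]
  [Z [Z h] [Z [Z h] [Z [Z [Z h] [Z h]] [Z h]]]]
  [Z [Z h] [Z [Z [Z h] [Z h]] [Z [Z h] [Z h]]]]
  [Z [Z h] [Z [Z [Z h] [Z [Z h] [Z h]]] [Z h]]]
  [Z [Z h] [Z [Z [Z [Z h] [Z h]] [Z h]] [Z h]]]
  [Z [Z [Z h] [Z h]] [Z [Z h] [Z [Z h] [Z h]]]]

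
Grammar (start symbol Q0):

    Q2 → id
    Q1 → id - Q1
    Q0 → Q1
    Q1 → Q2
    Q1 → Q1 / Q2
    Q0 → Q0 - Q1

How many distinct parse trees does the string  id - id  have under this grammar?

2

Parse trees for id - id:
  [Q0 [Q1 id - [Q1 [Q2 id]]]]
  [Q0 [Q0 [Q1 [Q2 id]]] - [Q1 [Q2 id]]]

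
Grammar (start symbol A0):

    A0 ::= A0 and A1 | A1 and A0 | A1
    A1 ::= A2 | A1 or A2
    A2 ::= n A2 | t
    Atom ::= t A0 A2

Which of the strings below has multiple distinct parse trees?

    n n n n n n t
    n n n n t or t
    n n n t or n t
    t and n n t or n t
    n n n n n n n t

n n n n n n t: 1 tree
n n n n t or t: 1 tree
n n n t or n t: 1 tree
t and n n t or n t: 2 trees
n n n n n n n t: 1 tree

t and n n t or n t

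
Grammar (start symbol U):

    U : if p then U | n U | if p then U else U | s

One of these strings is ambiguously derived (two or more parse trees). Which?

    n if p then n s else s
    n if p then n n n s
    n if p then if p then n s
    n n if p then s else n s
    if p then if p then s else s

if p then if p then s else s

n if p then n s else s: 1 tree
n if p then n n n s: 1 tree
n if p then if p then n s: 1 tree
n n if p then s else n s: 1 tree
if p then if p then s else s: 2 trees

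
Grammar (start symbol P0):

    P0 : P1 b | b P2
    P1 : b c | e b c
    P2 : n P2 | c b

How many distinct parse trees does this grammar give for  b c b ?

Parse trees for b c b:
  [P0 [P1 b c] b]
  [P0 b [P2 c b]]

2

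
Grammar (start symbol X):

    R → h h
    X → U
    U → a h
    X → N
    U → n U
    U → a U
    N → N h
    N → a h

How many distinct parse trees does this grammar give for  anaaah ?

Parse trees for anaaah:
  [X [U a [U n [U a [U a [U a h]]]]]]

1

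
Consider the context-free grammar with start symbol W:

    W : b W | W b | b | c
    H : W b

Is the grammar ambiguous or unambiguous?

Ambiguous

Witness: b b

Derivation 1: W ⇒ b W ⇒ b b
Derivation 2: W ⇒ W b ⇒ b b

Two distinct leftmost derivations for the same string.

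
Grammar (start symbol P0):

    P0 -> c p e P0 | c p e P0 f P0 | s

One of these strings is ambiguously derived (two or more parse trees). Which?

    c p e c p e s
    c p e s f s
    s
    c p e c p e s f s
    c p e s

c p e c p e s f s

c p e c p e s: 1 tree
c p e s f s: 1 tree
s: 1 tree
c p e c p e s f s: 2 trees
c p e s: 1 tree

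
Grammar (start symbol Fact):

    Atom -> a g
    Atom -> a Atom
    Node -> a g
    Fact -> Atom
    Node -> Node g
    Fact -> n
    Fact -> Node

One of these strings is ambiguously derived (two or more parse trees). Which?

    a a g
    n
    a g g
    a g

a a g: 1 tree
n: 1 tree
a g g: 1 tree
a g: 2 trees

a g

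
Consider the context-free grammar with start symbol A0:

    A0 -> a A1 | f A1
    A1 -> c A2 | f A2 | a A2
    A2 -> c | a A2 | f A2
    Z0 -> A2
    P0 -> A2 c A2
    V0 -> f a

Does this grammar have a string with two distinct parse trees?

Only A0, A1, A2 are reachable from A0; ignoring the rest: Each reachable nonterminal has at most one production per leading terminal, and all productions are right-linear; the derivation is determined token-by-token.

Unambiguous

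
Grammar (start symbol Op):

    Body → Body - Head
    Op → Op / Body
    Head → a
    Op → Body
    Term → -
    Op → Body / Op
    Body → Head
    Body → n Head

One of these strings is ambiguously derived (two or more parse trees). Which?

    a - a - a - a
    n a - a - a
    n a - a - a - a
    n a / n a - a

a - a - a - a: 1 tree
n a - a - a: 1 tree
n a - a - a - a: 1 tree
n a / n a - a: 2 trees

n a / n a - a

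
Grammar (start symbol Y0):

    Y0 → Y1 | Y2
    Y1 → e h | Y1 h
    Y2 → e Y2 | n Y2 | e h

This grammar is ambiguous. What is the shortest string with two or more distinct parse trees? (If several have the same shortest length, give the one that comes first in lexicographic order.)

length 2: e h has 2 parse trees

Two derivations of e h:
  Y0 ⇒ Y1 ⇒ e h
  Y0 ⇒ Y2 ⇒ e h

e h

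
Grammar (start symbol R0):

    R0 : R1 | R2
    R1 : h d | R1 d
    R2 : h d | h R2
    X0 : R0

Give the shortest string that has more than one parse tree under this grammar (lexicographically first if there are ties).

h d

length 2: h d has 2 parse trees

Two derivations of h d:
  R0 ⇒ R1 ⇒ h d
  R0 ⇒ R2 ⇒ h d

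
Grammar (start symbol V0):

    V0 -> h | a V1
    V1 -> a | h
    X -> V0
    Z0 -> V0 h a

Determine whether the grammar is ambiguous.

(X, Z0 are unreachable from V0, so their rules don't affect L(V0).) Restricted to the reachable nonterminals, every rule has the form A → t or A → t B, and no two rules for the same A share a first terminal. The grammar encodes a DFA — one run per string.

Unambiguous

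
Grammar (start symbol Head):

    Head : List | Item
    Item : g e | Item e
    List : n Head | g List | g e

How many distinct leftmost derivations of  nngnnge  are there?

2

Parse trees for nngnnge:
  [Head [List n [Head [List n [Head [List g [List n [Head [List n [Head [List g e]]]]]]]]]]]
  [Head [List n [Head [List n [Head [List g [List n [Head [List n [Head [Item g e]]]]]]]]]]]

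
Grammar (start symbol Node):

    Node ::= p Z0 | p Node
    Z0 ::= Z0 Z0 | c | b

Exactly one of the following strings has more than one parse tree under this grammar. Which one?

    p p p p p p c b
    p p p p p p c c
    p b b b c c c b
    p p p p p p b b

p b b b c c c b

p p p p p p c b: 1 tree
p p p p p p c c: 1 tree
p b b b c c c b: 132 trees
p p p p p p b b: 1 tree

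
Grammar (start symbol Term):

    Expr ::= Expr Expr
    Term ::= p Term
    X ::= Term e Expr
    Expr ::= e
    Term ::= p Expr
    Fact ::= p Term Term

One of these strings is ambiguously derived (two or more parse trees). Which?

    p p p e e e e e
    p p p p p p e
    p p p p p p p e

p p p e e e e e: 14 trees
p p p p p p e: 1 tree
p p p p p p p e: 1 tree

p p p e e e e e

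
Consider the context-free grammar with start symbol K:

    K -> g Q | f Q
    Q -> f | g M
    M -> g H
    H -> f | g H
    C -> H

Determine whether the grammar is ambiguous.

(C is unreachable from K, so its rules don't affect L(K).) The reachable rules are right-linear with at most one rule per (nonterminal, next-terminal) pair. Each input token forces the next rule, so parsing is deterministic.

Unambiguous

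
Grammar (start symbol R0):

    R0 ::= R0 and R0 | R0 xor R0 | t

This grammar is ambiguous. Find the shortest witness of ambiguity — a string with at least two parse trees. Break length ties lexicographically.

t and t and t

length 1: no string has ≥2 trees
length 3: no string has ≥2 trees
length 5: t and t and t has 2 parse trees

Two derivations of t and t and t:
  R0 ⇒ R0 and R0 ⇒ R0 and R0 and R0 ⇒ t and R0 and R0 ⇒ t and t and R0 ⇒ t and t and t
  R0 ⇒ R0 and R0 ⇒ t and R0 ⇒ t and R0 and R0 ⇒ t and t and R0 ⇒ t and t and t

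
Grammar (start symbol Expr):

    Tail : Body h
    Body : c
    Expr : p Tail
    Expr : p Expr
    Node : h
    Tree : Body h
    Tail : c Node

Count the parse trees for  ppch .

Parse trees for ppch:
  [Expr p [Expr p [Tail [Body c] h]]]
  [Expr p [Expr p [Tail c [Node h]]]]

2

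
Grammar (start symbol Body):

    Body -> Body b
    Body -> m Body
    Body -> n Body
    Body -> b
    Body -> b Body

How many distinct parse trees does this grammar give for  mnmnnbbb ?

Parse trees for mnmnnbbb (showing first 6 of 29):
  [Body [Body [Body m [Body n [Body m [Body n [Body n [Body b]]]]]] b] b]
  [Body [Body m [Body [Body n [Body m [Body n [Body n [Body b]]]]] b]] b]
  [Body [Body m [Body n [Body [Body m [Body n [Body n [Body b]]]] b]]] b]
  [Body [Body m [Body n [Body m [Body [Body n [Body n [Body b]]] b]]]] b]
  [Body [Body m [Body n [Body m [Body n [Body [Body n [Body b]] b]]]]] b]
  [Body [Body m [Body n [Body m [Body n [Body n [Body [Body b] b]]]]]] b]

29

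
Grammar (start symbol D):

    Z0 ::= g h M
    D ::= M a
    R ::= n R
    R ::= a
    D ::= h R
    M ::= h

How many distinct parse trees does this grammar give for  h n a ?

1

Parse trees for h n a:
  [D h [R n [R a]]]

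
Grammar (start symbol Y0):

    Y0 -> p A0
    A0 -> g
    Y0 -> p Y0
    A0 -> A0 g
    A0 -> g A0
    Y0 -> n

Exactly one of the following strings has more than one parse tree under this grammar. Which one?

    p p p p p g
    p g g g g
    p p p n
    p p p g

p p p p p g: 1 tree
p g g g g: 8 trees
p p p n: 1 tree
p p p g: 1 tree

p g g g g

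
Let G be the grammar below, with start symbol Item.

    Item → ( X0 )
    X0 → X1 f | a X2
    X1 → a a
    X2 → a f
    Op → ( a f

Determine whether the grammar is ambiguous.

Witness: ( a a f )

Derivation 1: Item ⇒ ( X0 ) ⇒ ( X1 f ) ⇒ ( a a f )
Derivation 2: Item ⇒ ( X0 ) ⇒ ( a X2 ) ⇒ ( a a f )

Two distinct leftmost derivations for the same string.

Ambiguous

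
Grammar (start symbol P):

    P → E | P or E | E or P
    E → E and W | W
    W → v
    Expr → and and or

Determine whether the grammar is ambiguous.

Ambiguous

Witness: v or v

Derivation 1: P ⇒ P or E ⇒ E or E ⇒ W or E ⇒ v or E ⇒ v or W ⇒ v or v
Derivation 2: P ⇒ E or P ⇒ W or P ⇒ v or P ⇒ v or E ⇒ v or W ⇒ v or v

Two distinct leftmost derivations for the same string.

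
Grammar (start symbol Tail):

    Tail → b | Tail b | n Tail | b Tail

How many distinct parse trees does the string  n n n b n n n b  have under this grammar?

1

Parse trees for n n n b n n n b:
  [Tail n [Tail n [Tail n [Tail b [Tail n [Tail n [Tail n [Tail b]]]]]]]]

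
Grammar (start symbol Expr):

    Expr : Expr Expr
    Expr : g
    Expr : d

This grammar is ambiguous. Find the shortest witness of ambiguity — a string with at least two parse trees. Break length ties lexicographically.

length 1: no string has ≥2 trees
length 2: no string has ≥2 trees
length 3: d d d has 2 parse trees

Two derivations of d d d:
  Expr ⇒ Expr Expr ⇒ Expr Expr Expr ⇒ d Expr Expr ⇒ d d Expr ⇒ d d d
  Expr ⇒ Expr Expr ⇒ d Expr ⇒ d Expr Expr ⇒ d d Expr ⇒ d d d

d d d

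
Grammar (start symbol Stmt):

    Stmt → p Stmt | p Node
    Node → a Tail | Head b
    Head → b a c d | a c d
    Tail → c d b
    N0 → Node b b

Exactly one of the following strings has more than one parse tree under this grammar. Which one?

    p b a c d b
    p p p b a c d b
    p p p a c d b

p p p a c d b

p b a c d b: 1 tree
p p p b a c d b: 1 tree
p p p a c d b: 2 trees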